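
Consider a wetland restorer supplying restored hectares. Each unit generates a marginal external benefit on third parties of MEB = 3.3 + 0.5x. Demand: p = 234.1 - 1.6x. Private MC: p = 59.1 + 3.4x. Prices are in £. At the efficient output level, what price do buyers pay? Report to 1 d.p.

Social marginal cost = private MC − MEB = 55.8 + 2.9x.
Set SMC = demand: 55.8 + 2.9x = 234.1 - 1.6x → x* = 39.6222.
Consumer price on the demand curve at x*: 234.1 − 1.6×39.6222 = 170.7045.

P = £170.7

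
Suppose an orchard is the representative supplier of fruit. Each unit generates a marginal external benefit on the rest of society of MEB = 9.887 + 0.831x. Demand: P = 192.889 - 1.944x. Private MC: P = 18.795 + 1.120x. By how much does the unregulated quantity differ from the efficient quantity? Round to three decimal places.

25.573 units

Market equilibrium (private): 18.795 + 1.120x = 192.889 - 1.944x → x_m = 56.8192.
Social marginal cost = private MC − MEB = 8.908 + 0.289x.
Set SMC = demand: 8.908 + 0.289x = 192.889 - 1.944x → x* = 82.3918.
Gap = |56.8192 − 82.3918| = 25.5726.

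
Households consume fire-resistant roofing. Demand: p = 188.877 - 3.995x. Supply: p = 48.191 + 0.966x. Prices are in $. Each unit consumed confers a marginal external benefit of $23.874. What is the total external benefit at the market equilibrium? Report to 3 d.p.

Market equilibrium (private): 48.191 + 0.966x = 188.877 - 3.995x → x_m = 28.3584.
Total external benefit = MEB × x_m = 23.874 × 28.3584 = 677.0284.

$677.028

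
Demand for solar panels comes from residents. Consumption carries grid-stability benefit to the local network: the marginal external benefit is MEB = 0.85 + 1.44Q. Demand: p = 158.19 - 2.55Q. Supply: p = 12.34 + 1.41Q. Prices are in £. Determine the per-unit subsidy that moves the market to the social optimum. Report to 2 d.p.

Social marginal benefit = demand + MEB = 159.04 - 1.11Q.
Set SMB = MC: 159.04 - 1.11Q = 12.34 + 1.41Q → Q* = 58.2143.
The Pigouvian subsidy equals MEB at Q*: 0.85 + 1.44×58.2143 = 84.6786.

subsidy = £84.68 per unit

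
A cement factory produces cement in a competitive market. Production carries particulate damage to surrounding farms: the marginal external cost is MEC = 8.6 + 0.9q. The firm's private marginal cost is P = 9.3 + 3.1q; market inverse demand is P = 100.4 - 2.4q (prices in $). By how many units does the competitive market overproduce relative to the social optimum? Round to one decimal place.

Market equilibrium (private): 9.3 + 3.1q = 100.4 - 2.4q → q_m = 16.5636.
Social marginal cost = private MC + MEC = 17.9 + 4.0q.
Set SMC = demand: 17.9 + 4.0q = 100.4 - 2.4q → q* = 12.8906.
Gap = |16.5636 − 12.8906| = 3.6730.

3.7 units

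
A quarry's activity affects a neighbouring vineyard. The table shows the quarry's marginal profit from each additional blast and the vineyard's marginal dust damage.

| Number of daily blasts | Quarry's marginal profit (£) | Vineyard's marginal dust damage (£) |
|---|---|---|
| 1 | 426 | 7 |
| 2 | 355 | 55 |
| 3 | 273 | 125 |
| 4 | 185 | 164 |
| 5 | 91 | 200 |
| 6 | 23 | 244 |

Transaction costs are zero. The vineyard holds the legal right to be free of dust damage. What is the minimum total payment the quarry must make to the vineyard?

£351

Efficient level: marginal profit ≥ marginal dust damage through level 4, so k* = 4.
With the vineyard holding the right, the quarry must at least compensate total damage at k*: 7 + 55 + 125 + 164 = 351.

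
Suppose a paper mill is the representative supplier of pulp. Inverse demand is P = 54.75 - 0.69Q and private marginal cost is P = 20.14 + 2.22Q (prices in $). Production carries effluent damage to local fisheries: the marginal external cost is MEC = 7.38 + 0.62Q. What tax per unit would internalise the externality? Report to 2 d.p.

tax = $12.16 per unit

Social marginal cost = private MC + MEC = 27.52 + 2.84Q.
Set SMC = demand: 27.52 + 2.84Q = 54.75 - 0.69Q → Q* = 7.7139.
The Pigouvian tax equals MEC at Q*: 7.38 + 0.62×7.7139 = 12.1626.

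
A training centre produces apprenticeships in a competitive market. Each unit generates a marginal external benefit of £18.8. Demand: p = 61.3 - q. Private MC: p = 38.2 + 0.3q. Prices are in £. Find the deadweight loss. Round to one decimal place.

DWL = £135.9

Market equilibrium (private): 38.2 + 0.3q = 61.3 - q → q_m = 17.7692.
Social marginal cost = private MC − MEB = 19.4 + 0.3q.
Set SMC = demand: 19.4 + 0.3q = 61.3 - q → q* = 32.2308.
Between q* and q_m the wedge demand − SMC runs linearly from 0 to MEB(q_m), so the loss is a triangle.
DWL = ½ × 14.4616 × 18.8000 = 135.9390.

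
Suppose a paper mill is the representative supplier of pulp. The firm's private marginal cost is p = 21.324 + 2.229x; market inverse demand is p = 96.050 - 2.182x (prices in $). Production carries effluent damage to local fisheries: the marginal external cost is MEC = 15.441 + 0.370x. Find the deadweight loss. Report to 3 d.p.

Market equilibrium (private): 21.324 + 2.229x = 96.050 - 2.182x → x_m = 16.9408.
Social marginal cost = private MC + MEC = 36.765 + 2.599x.
Set SMC = demand: 36.765 + 2.599x = 96.050 - 2.182x → x* = 12.4001.
The loss is the area between SMC and demand from x* to x_m; with linear curves that's a triangle of height MEC(x_m).
DWL = ½ × 4.5407 × 21.7091 = 49.2873.

DWL = $49.287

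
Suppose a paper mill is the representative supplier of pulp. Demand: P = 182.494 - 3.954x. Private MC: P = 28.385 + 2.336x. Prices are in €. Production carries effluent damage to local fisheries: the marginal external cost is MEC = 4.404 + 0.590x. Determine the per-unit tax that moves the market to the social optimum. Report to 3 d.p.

tax = €17.242 per unit

Social marginal cost = private MC + MEC = 32.789 + 2.926x.
Set SMC = demand: 32.789 + 2.926x = 182.494 - 3.954x → x* = 21.7594.
The Pigouvian tax equals MEC at x*: 4.404 + 0.590×21.7594 = 17.2420.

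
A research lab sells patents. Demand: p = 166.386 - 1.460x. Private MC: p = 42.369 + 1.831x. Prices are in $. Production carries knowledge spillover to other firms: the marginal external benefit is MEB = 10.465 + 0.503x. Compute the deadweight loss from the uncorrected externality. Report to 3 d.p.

Market equilibrium (private): 42.369 + 1.831x = 166.386 - 1.460x → x_m = 37.6837.
Social marginal cost = private MC − MEB = 31.904 + 1.328x.
Set SMC = demand: 31.904 + 1.328x = 166.386 - 1.460x → x* = 48.2360.
The welfare-loss triangle has base |x_m − x*| and height MEB(x_m) (the vertical gap between SMC and demand is zero at x* and MEB at x_m).
DWL = ½ × 10.5523 × 29.4199 = 155.2238.

DWL = $155.224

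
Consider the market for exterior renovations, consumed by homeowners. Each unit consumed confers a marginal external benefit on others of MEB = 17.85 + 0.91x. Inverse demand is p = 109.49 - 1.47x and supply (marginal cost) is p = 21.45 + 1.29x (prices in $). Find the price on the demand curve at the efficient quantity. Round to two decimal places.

Social marginal benefit = demand + MEB = 127.34 - 0.56x.
Set SMB = MC: 127.34 - 0.56x = 21.45 + 1.29x → x* = 57.2378.
Consumer price on the demand curve at x*: 109.49 − 1.47×57.2378 = 25.3504.

P = $25.35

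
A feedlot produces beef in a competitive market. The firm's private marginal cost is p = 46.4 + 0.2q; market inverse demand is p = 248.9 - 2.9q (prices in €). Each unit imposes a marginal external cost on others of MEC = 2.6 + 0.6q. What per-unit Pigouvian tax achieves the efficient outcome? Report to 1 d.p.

tax = €35.0 per unit

Social marginal cost = private MC + MEC = 49.0 + 0.8q.
Set SMC = demand: 49.0 + 0.8q = 248.9 - 2.9q → q* = 54.0270.
The Pigouvian tax equals MEC at q*: 2.6 + 0.6×54.0270 = 35.0162.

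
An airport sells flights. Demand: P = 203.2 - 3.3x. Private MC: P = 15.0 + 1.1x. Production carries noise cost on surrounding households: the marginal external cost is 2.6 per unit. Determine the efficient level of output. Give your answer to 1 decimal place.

Social marginal cost = private MC + MEC = 17.6 + 1.1x.
Set SMC = demand: 17.6 + 1.1x = 203.2 - 3.3x → x* = 42.1818.

x* = 42.2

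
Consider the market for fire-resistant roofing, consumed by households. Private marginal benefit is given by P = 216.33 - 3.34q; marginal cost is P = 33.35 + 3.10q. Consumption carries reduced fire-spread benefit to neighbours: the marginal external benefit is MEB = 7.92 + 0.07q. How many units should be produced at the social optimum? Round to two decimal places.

Social marginal benefit = demand + MEB = 224.25 - 3.27q.
Set SMB = MC: 224.25 - 3.27q = 33.35 + 3.10q → q* = 29.9686.

q* = 29.97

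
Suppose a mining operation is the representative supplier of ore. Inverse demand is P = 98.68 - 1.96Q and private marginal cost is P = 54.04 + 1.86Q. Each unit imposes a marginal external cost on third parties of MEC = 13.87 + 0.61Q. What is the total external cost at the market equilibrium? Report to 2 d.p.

Market equilibrium (private): 54.04 + 1.86Q = 98.68 - 1.96Q → Q_m = 11.6859.
Total external cost = ∫₀^{Q_m} (13.87 + 0.61Q) dQ = 13.87×11.6859 + ½×0.61×11.6859² = 203.7343.

203.73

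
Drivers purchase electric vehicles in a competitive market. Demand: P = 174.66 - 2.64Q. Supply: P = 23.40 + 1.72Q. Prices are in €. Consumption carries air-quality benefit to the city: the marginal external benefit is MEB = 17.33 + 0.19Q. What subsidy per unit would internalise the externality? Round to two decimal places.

subsidy = €25.01 per unit

Social marginal benefit = demand + MEB = 191.99 - 2.45Q.
Set SMB = MC: 191.99 - 2.45Q = 23.40 + 1.72Q → Q* = 40.4293.
The Pigouvian subsidy equals MEB at Q*: 17.33 + 0.19×40.4293 = 25.0116.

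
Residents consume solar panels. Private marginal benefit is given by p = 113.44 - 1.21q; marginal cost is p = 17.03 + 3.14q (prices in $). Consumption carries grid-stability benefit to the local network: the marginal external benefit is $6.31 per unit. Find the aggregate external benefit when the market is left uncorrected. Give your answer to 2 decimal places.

Market equilibrium (private): 17.03 + 3.14q = 113.44 - 1.21q → q_m = 22.1632.
Total external benefit = MEB × q_m = 6.31 × 22.1632 = 139.8498.

$139.85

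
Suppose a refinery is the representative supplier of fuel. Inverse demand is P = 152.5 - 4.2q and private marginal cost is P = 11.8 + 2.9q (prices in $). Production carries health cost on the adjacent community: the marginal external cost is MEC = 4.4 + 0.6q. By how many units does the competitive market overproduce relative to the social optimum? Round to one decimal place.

2.1 units

Market equilibrium (private): 11.8 + 2.9q = 152.5 - 4.2q → q_m = 19.8169.
Social marginal cost = private MC + MEC = 16.2 + 3.5q.
Set SMC = demand: 16.2 + 3.5q = 152.5 - 4.2q → q* = 17.7013.
Gap = |19.8169 − 17.7013| = 2.1156.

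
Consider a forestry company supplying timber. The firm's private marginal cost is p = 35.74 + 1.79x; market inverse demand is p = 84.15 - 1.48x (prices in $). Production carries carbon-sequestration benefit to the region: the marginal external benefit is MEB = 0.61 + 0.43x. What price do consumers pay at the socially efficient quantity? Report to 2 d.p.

Social marginal cost = private MC − MEB = 35.13 + 1.36x.
Set SMC = demand: 35.13 + 1.36x = 84.15 - 1.48x → x* = 17.2606.
Consumer price on the demand curve at x*: 84.15 − 1.48×17.2606 = 58.6043.

P = $58.60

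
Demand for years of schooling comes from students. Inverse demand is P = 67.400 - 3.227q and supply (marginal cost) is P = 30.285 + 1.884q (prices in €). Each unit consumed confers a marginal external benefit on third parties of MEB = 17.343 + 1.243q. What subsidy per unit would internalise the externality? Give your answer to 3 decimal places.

subsidy = €34.843 per unit

Social marginal benefit = demand + MEB = 84.743 - 1.984q.
Set SMB = MC: 84.743 - 1.984q = 30.285 + 1.884q → q* = 14.0791.
The Pigouvian subsidy equals MEB at q*: 17.343 + 1.243×14.0791 = 34.8433.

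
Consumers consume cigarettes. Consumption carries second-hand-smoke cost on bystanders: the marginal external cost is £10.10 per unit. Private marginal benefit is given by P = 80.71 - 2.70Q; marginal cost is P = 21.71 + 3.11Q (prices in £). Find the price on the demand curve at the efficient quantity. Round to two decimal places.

Social marginal benefit = demand − MEC = 70.61 - 2.70Q.
Set SMB = MC: 70.61 - 2.70Q = 21.71 + 3.11Q → Q* = 8.4165.
Consumer price on the demand curve at Q*: 80.71 − 2.70×8.4165 = 57.9855.

P = £57.99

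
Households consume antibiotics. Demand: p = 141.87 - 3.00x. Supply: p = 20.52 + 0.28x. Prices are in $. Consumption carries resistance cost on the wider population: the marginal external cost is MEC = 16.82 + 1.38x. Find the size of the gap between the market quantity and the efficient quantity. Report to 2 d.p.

14.57 units

Market equilibrium (private): 20.52 + 0.28x = 141.87 - 3.00x → x_m = 36.9970.
Social marginal benefit = demand − MEC = 125.05 - 4.38x.
Set SMB = MC: 125.05 - 4.38x = 20.52 + 0.28x → x* = 22.4313.
Gap = |36.9970 − 22.4313| = 14.5657.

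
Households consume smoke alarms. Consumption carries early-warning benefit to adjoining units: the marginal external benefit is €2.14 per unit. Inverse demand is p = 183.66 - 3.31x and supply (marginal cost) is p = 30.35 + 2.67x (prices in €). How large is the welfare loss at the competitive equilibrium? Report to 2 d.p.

Market equilibrium (private): 30.35 + 2.67x = 183.66 - 3.31x → x_m = 25.6371.
Social marginal benefit = demand + MEB = 185.80 - 3.31x.
Set SMB = MC: 185.80 - 3.31x = 30.35 + 2.67x → x* = 25.9950.
The welfare-loss triangle has base |x_m − x*| and height MEB(x_m) (the vertical gap between SMB and MC is zero at x* and MEB at x_m).
DWL = ½ × 0.3579 × 2.1400 = 0.3830.

DWL = €0.38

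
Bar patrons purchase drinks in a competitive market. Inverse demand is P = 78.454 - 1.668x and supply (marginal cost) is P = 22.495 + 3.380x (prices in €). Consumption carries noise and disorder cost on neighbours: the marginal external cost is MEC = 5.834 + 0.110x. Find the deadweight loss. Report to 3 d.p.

DWL = €4.823

Market equilibrium (private): 22.495 + 3.380x = 78.454 - 1.668x → x_m = 11.0854.
Social marginal benefit = demand − MEC = 72.620 - 1.778x.
Set SMB = MC: 72.620 - 1.778x = 22.495 + 3.380x → x* = 9.7179.
The welfare-loss triangle has base |x_m − x*| and height MEC(x_m) (the vertical gap between SMB and MC is zero at x* and MEC at x_m).
DWL = ½ × 1.3675 × 7.0534 = 4.8228.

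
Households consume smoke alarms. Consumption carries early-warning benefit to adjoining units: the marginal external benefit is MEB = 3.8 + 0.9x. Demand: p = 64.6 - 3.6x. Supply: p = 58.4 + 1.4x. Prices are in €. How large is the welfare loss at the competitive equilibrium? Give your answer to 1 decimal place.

Market equilibrium (private): 58.4 + 1.4x = 64.6 - 3.6x → x_m = 1.2400.
Social marginal benefit = demand + MEB = 68.4 - 2.7x.
Set SMB = MC: 68.4 - 2.7x = 58.4 + 1.4x → x* = 2.4390.
Height of the DWL triangle at x_m is SMB(x_m) − MC(x_m) = MEB(x_m) = 4.9160.
DWL = ½ × 1.1990 × 4.9160 = 2.9471.

DWL = €2.9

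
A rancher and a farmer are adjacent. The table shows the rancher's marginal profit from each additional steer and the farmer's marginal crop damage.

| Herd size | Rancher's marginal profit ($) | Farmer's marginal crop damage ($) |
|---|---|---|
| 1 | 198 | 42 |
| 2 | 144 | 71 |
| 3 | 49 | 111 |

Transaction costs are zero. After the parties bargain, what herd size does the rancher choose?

2

Bargaining reaches the level where marginal profit last exceeds marginal crop damage.
That holds through level 2 (144 ≥ 71) but not at 3 (49 < 111).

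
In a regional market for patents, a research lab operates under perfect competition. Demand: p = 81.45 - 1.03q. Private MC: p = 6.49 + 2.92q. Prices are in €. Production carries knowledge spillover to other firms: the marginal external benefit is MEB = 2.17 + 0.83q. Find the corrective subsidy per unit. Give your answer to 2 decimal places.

Social marginal cost = private MC − MEB = 4.32 + 2.09q.
Set SMC = demand: 4.32 + 2.09q = 81.45 - 1.03q → q* = 24.7212.
The Pigouvian subsidy equals MEB at q*: 2.17 + 0.83×24.7212 = 22.6886.

subsidy = €22.69 per unit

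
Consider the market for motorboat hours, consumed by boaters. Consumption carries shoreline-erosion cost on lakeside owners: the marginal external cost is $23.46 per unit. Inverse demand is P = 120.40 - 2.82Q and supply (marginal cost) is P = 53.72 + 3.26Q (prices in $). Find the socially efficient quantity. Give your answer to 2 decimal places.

Q* = 7.11

Social marginal benefit = demand − MEC = 96.94 - 2.82Q.
Set SMB = MC: 96.94 - 2.82Q = 53.72 + 3.26Q → Q* = 7.1086.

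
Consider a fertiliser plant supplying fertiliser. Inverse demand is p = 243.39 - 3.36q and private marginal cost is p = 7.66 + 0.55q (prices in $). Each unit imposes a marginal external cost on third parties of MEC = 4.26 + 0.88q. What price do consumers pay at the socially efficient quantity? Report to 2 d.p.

P = $81.02

Social marginal cost = private MC + MEC = 11.92 + 1.43q.
Set SMC = demand: 11.92 + 1.43q = 243.39 - 3.36q → q* = 48.3236.
Consumer price on the demand curve at q*: 243.39 − 3.36×48.3236 = 81.0227.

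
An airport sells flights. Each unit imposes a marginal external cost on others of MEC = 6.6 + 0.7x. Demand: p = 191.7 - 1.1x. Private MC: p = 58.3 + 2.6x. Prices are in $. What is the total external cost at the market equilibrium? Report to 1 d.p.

$692.9

Market equilibrium (private): 58.3 + 2.6x = 191.7 - 1.1x → x_m = 36.0541.
Total external cost = ∫₀^{x_m} (6.6 + 0.7x) dx = 6.6×36.0541 + ½×0.7×36.0541² = 692.9214.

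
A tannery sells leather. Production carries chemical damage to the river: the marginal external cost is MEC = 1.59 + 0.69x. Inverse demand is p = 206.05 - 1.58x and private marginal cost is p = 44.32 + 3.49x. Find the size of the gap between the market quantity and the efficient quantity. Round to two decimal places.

4.10 units

Market equilibrium (private): 44.32 + 3.49x = 206.05 - 1.58x → x_m = 31.8994.
Social marginal cost = private MC + MEC = 45.91 + 4.18x.
Set SMC = demand: 45.91 + 4.18x = 206.05 - 1.58x → x* = 27.8021.
Gap = |31.8994 − 27.8021| = 4.0973.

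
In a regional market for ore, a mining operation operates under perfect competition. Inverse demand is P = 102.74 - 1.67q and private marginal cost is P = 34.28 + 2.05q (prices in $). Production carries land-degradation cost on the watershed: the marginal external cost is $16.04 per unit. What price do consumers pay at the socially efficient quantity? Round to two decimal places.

Social marginal cost = private MC + MEC = 50.32 + 2.05q.
Set SMC = demand: 50.32 + 2.05q = 102.74 - 1.67q → q* = 14.0914.
Consumer price on the demand curve at q*: 102.74 − 1.67×14.0914 = 79.2074.

P = $79.21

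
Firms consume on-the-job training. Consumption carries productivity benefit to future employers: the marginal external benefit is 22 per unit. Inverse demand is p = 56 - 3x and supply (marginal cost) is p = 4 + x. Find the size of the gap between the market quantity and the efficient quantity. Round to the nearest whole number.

6 units

Market equilibrium (private): 4 + x = 56 - 3x → x_m = 13.0000.
Social marginal benefit = demand + MEB = 78 - 3x.
Set SMB = MC: 78 - 3x = 4 + x → x* = 18.5000.
Gap = |13.0000 − 18.5000| = 5.5000.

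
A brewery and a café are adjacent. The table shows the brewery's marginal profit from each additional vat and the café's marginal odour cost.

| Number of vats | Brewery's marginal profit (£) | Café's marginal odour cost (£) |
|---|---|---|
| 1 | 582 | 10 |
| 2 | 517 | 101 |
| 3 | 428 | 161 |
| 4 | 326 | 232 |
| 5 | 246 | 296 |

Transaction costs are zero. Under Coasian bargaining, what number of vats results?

Bargaining reaches the level where marginal profit last exceeds marginal odour cost.
That holds through level 4 (326 ≥ 232) but not at 5 (246 < 296).

4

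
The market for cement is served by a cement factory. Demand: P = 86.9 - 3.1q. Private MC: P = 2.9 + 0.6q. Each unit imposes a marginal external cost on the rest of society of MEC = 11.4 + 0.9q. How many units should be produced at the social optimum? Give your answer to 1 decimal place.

q* = 15.8

Social marginal cost = private MC + MEC = 14.3 + 1.5q.
Set SMC = demand: 14.3 + 1.5q = 86.9 - 3.1q → q* = 15.7826.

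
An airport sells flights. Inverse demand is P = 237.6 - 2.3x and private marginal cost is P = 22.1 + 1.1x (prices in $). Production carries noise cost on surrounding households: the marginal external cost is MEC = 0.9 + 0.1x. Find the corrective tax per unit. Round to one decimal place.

tax = $7.0 per unit

Social marginal cost = private MC + MEC = 23.0 + 1.2x.
Set SMC = demand: 23.0 + 1.2x = 237.6 - 2.3x → x* = 61.3143.
The Pigouvian tax equals MEC at x*: 0.9 + 0.1×61.3143 = 7.0314.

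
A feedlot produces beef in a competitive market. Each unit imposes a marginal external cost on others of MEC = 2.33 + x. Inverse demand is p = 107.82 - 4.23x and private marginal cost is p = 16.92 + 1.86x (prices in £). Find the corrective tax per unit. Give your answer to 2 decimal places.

tax = £14.82 per unit

Social marginal cost = private MC + MEC = 19.25 + 2.86x.
Set SMC = demand: 19.25 + 2.86x = 107.82 - 4.23x → x* = 12.4922.
The Pigouvian tax equals MEC at x*: 2.33 + 1.00×12.4922 = 14.8222.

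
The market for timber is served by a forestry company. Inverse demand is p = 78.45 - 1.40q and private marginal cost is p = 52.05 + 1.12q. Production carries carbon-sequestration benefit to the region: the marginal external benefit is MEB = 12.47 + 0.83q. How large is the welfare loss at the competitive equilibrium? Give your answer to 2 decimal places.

DWL = 132.53

Market equilibrium (private): 52.05 + 1.12q = 78.45 - 1.40q → q_m = 10.4762.
Social marginal cost = private MC − MEB = 39.58 + 0.29q.
Set SMC = demand: 39.58 + 0.29q = 78.45 - 1.40q → q* = 23.0000.
The loss is the area between SMC and demand from q* to q_m; with linear curves that's a triangle of height MEB(q_m).
DWL = ½ × 12.5238 × 21.1652 = 132.5344.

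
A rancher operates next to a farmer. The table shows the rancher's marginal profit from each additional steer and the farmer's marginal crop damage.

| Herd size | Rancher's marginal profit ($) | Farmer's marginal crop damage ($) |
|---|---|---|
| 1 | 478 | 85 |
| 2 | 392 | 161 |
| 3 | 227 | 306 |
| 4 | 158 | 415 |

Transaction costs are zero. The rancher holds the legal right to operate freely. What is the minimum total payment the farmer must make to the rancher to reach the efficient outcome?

$385

Left alone the rancher would choose level 4 (marginal profit stays positive).
Efficient level: k* = 2 (marginal profit ≥ marginal crop damage through 2).
The farmer must at least cover the rancher's forgone profit from cutting 4→2: 227 + 158 = 385.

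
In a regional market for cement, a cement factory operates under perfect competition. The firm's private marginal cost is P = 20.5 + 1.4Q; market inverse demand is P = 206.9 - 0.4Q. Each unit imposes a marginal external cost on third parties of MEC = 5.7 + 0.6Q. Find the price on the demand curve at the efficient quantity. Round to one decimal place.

P = 176.8

Social marginal cost = private MC + MEC = 26.2 + 2.0Q.
Set SMC = demand: 26.2 + 2.0Q = 206.9 - 0.4Q → Q* = 75.2917.
Consumer price on the demand curve at Q*: 206.9 − 0.4×75.2917 = 176.7833.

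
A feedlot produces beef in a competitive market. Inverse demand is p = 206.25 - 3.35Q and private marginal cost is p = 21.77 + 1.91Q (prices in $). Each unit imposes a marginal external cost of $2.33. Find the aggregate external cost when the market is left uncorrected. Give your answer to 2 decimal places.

$81.72

Market equilibrium (private): 21.77 + 1.91Q = 206.25 - 3.35Q → Q_m = 35.0722.
Total external cost = MEC × Q_m = 2.33 × 35.0722 = 81.7182.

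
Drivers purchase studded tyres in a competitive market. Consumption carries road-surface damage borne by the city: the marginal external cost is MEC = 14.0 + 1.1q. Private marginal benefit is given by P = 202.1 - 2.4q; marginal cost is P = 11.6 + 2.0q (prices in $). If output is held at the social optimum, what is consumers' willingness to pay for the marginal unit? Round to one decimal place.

P = $125.1

Social marginal benefit = demand − MEC = 188.1 - 3.5q.
Set SMB = MC: 188.1 - 3.5q = 11.6 + 2.0q → q* = 32.0909.
Consumer price on the demand curve at q*: 202.1 − 2.4×32.0909 = 125.0818.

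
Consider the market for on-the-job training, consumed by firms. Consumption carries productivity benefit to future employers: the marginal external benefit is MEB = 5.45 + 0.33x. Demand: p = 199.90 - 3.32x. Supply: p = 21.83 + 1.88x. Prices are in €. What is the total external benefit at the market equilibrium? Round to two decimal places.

Market equilibrium (private): 21.83 + 1.88x = 199.90 - 3.32x → x_m = 34.2442.
Total external benefit = ∫₀^{x_m} (5.45 + 0.33x) dx = 5.45×34.2442 + ½×0.33×34.2442² = 380.1207.

€380.12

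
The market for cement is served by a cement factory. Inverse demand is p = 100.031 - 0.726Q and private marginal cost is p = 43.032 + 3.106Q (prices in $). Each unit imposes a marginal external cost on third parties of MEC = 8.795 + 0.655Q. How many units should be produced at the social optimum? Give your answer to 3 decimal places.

Q* = 10.743

Social marginal cost = private MC + MEC = 51.827 + 3.761Q.
Set SMC = demand: 51.827 + 3.761Q = 100.031 - 0.726Q → Q* = 10.7430.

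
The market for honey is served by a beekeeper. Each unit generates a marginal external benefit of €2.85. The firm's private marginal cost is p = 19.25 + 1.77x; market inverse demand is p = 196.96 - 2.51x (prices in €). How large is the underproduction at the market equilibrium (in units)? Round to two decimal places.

0.67 units

Market equilibrium (private): 19.25 + 1.77x = 196.96 - 2.51x → x_m = 41.5210.
Social marginal cost = private MC − MEB = 16.40 + 1.77x.
Set SMC = demand: 16.40 + 1.77x = 196.96 - 2.51x → x* = 42.1869.
Gap = |41.5210 − 42.1869| = 0.6659.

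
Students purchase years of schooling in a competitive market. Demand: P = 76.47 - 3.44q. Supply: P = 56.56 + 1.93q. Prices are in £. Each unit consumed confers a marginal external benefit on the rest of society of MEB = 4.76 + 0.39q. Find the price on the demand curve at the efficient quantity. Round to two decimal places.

Social marginal benefit = demand + MEB = 81.23 - 3.05q.
Set SMB = MC: 81.23 - 3.05q = 56.56 + 1.93q → q* = 4.9538.
Consumer price on the demand curve at q*: 76.47 − 3.44×4.9538 = 59.4289.

P = £59.43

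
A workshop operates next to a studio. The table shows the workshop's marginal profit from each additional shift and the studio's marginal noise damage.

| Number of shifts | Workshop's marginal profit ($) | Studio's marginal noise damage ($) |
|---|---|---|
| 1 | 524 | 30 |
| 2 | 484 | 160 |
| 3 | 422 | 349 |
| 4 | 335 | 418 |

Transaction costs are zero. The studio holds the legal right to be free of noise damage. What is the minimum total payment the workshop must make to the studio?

$539

Efficient level: marginal profit ≥ marginal noise damage through level 3, so k* = 3.
With the studio holding the right, the workshop must at least compensate total damage at k*: 30 + 160 + 349 = 539.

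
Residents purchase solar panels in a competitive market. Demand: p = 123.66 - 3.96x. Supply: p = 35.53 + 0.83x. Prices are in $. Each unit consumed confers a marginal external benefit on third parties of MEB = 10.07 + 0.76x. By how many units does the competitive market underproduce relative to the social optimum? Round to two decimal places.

5.97 units

Market equilibrium (private): 35.53 + 0.83x = 123.66 - 3.96x → x_m = 18.3987.
Social marginal benefit = demand + MEB = 133.73 - 3.20x.
Set SMB = MC: 133.73 - 3.20x = 35.53 + 0.83x → x* = 24.3672.
Gap = |18.3987 − 24.3672| = 5.9685.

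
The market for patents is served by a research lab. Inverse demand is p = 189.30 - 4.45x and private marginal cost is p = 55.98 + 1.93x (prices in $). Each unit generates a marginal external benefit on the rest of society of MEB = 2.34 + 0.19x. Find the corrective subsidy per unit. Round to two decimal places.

subsidy = $6.50 per unit

Social marginal cost = private MC − MEB = 53.64 + 1.74x.
Set SMC = demand: 53.64 + 1.74x = 189.30 - 4.45x → x* = 21.9160.
The Pigouvian subsidy equals MEB at x*: 2.34 + 0.19×21.9160 = 6.5040.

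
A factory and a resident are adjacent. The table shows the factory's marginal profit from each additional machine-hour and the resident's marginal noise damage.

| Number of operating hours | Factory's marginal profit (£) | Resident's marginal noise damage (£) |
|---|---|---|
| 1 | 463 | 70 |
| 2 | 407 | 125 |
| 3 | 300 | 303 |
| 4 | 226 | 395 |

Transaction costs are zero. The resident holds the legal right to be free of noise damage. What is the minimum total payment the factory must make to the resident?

Efficient level: marginal profit ≥ marginal noise damage through level 2, so k* = 2.
With the resident holding the right, the factory must at least compensate total damage at k*: 70 + 125 = 195.

£195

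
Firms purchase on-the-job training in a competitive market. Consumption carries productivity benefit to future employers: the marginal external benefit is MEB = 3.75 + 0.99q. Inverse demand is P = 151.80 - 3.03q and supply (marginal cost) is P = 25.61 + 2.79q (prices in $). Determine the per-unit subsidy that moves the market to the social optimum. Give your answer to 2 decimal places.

Social marginal benefit = demand + MEB = 155.55 - 2.04q.
Set SMB = MC: 155.55 - 2.04q = 25.61 + 2.79q → q* = 26.9027.
The Pigouvian subsidy equals MEB at q*: 3.75 + 0.99×26.9027 = 30.3837.

subsidy = $30.38 per unit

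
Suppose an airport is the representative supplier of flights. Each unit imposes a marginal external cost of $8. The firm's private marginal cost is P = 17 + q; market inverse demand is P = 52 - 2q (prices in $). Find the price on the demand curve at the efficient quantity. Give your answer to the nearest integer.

Social marginal cost = private MC + MEC = 25 + q.
Set SMC = demand: 25 + q = 52 - 2q → q* = 9.0000.
Consumer price on the demand curve at q*: 52 − 2×9.0000 = 34.0000.

P = $34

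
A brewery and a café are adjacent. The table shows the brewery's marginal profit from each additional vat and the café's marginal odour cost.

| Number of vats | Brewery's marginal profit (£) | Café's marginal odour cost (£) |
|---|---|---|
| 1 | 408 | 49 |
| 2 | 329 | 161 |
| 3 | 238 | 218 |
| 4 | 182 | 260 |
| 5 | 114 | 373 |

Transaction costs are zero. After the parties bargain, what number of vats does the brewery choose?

Bargaining reaches the level where marginal profit last exceeds marginal odour cost.
That holds through level 3 (238 ≥ 218) but not at 4 (182 < 260).

3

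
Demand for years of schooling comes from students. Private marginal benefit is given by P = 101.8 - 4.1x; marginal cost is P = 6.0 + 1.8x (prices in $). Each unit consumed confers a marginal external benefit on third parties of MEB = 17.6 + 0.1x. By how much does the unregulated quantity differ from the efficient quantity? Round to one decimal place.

3.3 units

Market equilibrium (private): 6.0 + 1.8x = 101.8 - 4.1x → x_m = 16.2373.
Social marginal benefit = demand + MEB = 119.4 - 4.0x.
Set SMB = MC: 119.4 - 4.0x = 6.0 + 1.8x → x* = 19.5517.
Gap = |16.2373 − 19.5517| = 3.3144.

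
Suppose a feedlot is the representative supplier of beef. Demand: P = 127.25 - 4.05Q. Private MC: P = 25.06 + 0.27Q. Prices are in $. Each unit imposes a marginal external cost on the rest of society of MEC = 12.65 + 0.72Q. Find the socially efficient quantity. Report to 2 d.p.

Q* = 17.77

Social marginal cost = private MC + MEC = 37.71 + 0.99Q.
Set SMC = demand: 37.71 + 0.99Q = 127.25 - 4.05Q → Q* = 17.7659.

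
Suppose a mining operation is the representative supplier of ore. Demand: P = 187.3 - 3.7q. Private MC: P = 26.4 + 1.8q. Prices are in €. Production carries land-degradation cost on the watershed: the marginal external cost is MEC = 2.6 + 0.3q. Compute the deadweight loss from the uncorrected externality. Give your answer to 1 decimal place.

DWL = €11.2

Market equilibrium (private): 26.4 + 1.8q = 187.3 - 3.7q → q_m = 29.2545.
Social marginal cost = private MC + MEC = 29.0 + 2.1q.
Set SMC = demand: 29.0 + 2.1q = 187.3 - 3.7q → q* = 27.2931.
Height of the DWL triangle at q_m is SMC(q_m) − demand(q_m) = MEC(q_m) = 11.3764.
DWL = ½ × 1.9614 × 11.3764 = 11.1568.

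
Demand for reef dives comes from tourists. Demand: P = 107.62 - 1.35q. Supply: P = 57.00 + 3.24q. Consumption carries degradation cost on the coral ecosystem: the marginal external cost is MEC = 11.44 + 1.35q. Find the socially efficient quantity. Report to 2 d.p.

q* = 6.60

Social marginal benefit = demand − MEC = 96.18 - 2.70q.
Set SMB = MC: 96.18 - 2.70q = 57.00 + 3.24q → q* = 6.5960.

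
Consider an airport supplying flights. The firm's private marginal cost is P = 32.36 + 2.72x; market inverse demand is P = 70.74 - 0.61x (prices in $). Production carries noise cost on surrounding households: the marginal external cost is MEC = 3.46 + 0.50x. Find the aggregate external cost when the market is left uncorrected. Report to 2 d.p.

Market equilibrium (private): 32.36 + 2.72x = 70.74 - 0.61x → x_m = 11.5255.
Total external cost = ∫₀^{x_m} (3.46 + 0.50x) dx = 3.46×11.5255 + ½×0.50×11.5255² = 73.0875.

$73.09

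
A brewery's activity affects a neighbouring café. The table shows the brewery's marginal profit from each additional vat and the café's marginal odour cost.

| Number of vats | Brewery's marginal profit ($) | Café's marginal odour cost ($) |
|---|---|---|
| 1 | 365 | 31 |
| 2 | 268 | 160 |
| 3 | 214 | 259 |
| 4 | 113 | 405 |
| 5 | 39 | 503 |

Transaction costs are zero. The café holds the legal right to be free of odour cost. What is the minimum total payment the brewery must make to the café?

Efficient level: marginal profit ≥ marginal odour cost through level 2, so k* = 2.
With the café holding the right, the brewery must at least compensate total damage at k*: 31 + 160 = 191.

$191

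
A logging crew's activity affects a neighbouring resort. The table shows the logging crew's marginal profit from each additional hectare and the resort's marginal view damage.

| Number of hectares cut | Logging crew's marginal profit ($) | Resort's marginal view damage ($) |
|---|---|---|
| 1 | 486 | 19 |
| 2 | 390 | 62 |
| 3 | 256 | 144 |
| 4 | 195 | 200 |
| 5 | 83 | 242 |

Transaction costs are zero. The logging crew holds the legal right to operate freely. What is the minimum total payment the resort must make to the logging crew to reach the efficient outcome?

$278

Left alone the logging crew would choose level 5 (marginal profit stays positive).
Efficient level: k* = 3 (marginal profit ≥ marginal view damage through 3).
The resort must at least cover the logging crew's forgone profit from cutting 5→3: 195 + 83 = 278.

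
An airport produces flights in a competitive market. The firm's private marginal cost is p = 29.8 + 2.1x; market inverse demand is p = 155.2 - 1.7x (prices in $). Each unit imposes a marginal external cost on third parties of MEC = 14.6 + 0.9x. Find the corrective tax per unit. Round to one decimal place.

Social marginal cost = private MC + MEC = 44.4 + 3.0x.
Set SMC = demand: 44.4 + 3.0x = 155.2 - 1.7x → x* = 23.5745.
The Pigouvian tax equals MEC at x*: 14.6 + 0.9×23.5745 = 35.8171.

tax = $35.8 per unit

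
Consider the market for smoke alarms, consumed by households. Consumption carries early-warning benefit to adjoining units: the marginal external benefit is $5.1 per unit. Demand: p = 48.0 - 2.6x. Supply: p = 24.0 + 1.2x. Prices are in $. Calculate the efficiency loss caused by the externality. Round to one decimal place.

Market equilibrium (private): 24.0 + 1.2x = 48.0 - 2.6x → x_m = 6.3158.
Social marginal benefit = demand + MEB = 53.1 - 2.6x.
Set SMB = MC: 53.1 - 2.6x = 24.0 + 1.2x → x* = 7.6579.
The loss is the area between SMB and MC from x* to x_m; with linear curves that's a triangle of height MEB(x_m).
DWL = ½ × 1.3421 × 5.1000 = 3.4224.

DWL = $3.4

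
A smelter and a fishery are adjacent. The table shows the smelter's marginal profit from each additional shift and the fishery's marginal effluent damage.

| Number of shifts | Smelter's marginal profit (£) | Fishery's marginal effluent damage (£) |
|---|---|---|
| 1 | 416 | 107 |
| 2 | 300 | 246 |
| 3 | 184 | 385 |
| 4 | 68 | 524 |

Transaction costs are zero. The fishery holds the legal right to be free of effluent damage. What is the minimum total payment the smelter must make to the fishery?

£353

Efficient level: marginal profit ≥ marginal effluent damage through level 2, so k* = 2.
With the fishery holding the right, the smelter must at least compensate total damage at k*: 107 + 246 = 353.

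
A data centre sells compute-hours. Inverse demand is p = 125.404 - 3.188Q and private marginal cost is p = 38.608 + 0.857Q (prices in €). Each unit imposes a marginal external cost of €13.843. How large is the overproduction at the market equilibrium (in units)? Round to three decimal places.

Market equilibrium (private): 38.608 + 0.857Q = 125.404 - 3.188Q → Q_m = 21.4576.
Social marginal cost = private MC + MEC = 52.451 + 0.857Q.
Set SMC = demand: 52.451 + 0.857Q = 125.404 - 3.188Q → Q* = 18.0354.
Gap = |21.4576 − 18.0354| = 3.4222.

3.422 units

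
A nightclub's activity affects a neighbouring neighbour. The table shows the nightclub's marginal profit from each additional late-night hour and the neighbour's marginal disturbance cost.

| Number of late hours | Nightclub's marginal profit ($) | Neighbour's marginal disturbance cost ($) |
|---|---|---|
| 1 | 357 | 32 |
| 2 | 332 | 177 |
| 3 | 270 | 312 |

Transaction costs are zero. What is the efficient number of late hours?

Bargaining reaches the level where marginal profit last exceeds marginal disturbance cost.
That holds through level 2 (332 ≥ 177) but not at 3 (270 < 312).

2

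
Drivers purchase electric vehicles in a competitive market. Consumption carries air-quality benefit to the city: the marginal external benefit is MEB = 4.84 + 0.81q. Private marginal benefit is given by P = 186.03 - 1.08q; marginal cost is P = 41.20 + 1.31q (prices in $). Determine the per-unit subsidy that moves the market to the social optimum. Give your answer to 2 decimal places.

Social marginal benefit = demand + MEB = 190.87 - 0.27q.
Set SMB = MC: 190.87 - 0.27q = 41.20 + 1.31q → q* = 94.7278.
The Pigouvian subsidy equals MEB at q*: 4.84 + 0.81×94.7278 = 81.5695.

subsidy = $81.57 per unit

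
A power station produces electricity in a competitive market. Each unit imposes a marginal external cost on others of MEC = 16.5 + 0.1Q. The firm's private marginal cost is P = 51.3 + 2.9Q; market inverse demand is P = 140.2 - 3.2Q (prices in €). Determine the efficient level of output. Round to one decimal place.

Social marginal cost = private MC + MEC = 67.8 + 3.0Q.
Set SMC = demand: 67.8 + 3.0Q = 140.2 - 3.2Q → Q* = 11.6774.

Q* = 11.7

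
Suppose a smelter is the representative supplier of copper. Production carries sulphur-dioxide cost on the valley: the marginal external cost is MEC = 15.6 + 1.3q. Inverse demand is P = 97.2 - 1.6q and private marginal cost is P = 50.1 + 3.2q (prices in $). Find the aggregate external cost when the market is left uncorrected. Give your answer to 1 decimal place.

$215.7

Market equilibrium (private): 50.1 + 3.2q = 97.2 - 1.6q → q_m = 9.8125.
Total external cost = ∫₀^{q_m} (15.6 + 1.3q) dq = 15.6×9.8125 + ½×1.3×9.8125² = 215.6604.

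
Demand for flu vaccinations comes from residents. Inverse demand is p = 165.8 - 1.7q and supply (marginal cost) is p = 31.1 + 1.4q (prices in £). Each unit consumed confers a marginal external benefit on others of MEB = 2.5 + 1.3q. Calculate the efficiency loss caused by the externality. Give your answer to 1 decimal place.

DWL = £966.5

Market equilibrium (private): 31.1 + 1.4q = 165.8 - 1.7q → q_m = 43.4516.
Social marginal benefit = demand + MEB = 168.3 - 0.4q.
Set SMB = MC: 168.3 - 0.4q = 31.1 + 1.4q → q* = 76.2222.
Height of the DWL triangle at q_m is SMB(q_m) − MC(q_m) = MEB(q_m) = 58.9871.
DWL = ½ × 32.7706 × 58.9871 = 966.5213.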